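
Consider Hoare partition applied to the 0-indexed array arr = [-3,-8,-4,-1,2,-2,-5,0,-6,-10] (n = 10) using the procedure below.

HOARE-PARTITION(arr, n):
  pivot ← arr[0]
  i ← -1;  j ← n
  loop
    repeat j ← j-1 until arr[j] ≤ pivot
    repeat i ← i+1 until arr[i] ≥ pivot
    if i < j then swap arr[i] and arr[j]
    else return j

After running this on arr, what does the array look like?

[-10,-8,-4,-6,-5,-2,2,0,-1,-3]

pivot = arr[0] = -3; i = -1, j = 10
j→9 (arr[9]=-10≤-3), i→0 (arr[0]=-3≥-3); i<j, swap → [-10,-8,-4,-1,2,-2,-5,0,-6,-3]
j→8 (arr[8]=-6≤-3), i→3 (arr[3]=-1≥-3); i<j, swap → [-10,-8,-4,-6,2,-2,-5,0,-1,-3]
j→6 (arr[6]=-5≤-3), i→4 (arr[4]=2≥-3); i<j, swap → [-10,-8,-4,-6,-5,-2,2,0,-1,-3]
j→4, i→5; i≥j, return j=4. arr = [-10,-8,-4,-6,-5,-2,2,0,-1,-3]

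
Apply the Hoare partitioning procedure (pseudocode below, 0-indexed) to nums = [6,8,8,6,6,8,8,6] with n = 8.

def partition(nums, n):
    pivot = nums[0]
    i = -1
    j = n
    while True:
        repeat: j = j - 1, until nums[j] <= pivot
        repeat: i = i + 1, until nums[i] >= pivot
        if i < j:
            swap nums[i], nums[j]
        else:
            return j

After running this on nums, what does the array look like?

pivot = nums[0] = 6; i = -1, j = 8
j→7 (nums[7]=6≤6), i→0 (nums[0]=6≥6); i<j, swap → [6,8,8,6,6,8,8,6]
j→4 (nums[4]=6≤6), i→1 (nums[1]=8≥6); i<j, swap → [6,6,8,6,8,8,8,6]
j→3 (nums[3]=6≤6), i→2 (nums[2]=8≥6); i<j, swap → [6,6,6,8,8,8,8,6]
j→2, i→3; i≥j, return j=2. nums = [6,6,6,8,8,8,8,6]

[6,6,6,8,8,8,8,6]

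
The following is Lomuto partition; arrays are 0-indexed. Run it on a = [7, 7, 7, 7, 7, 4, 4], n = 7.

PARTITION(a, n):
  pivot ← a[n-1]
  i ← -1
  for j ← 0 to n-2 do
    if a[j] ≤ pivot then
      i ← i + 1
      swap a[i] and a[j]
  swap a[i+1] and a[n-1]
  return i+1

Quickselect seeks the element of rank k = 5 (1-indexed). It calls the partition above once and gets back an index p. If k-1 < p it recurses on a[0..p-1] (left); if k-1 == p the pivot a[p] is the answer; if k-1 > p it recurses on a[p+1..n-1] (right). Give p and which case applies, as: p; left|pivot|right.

1; right

pivot = a[6] = 4; i = -1
j=0: a[0]=7 > 4 → no swap
j=1: a[1]=7 > 4 → no swap
j=2: a[2]=7 > 4 → no swap
j=3: a[3]=7 > 4 → no swap
j=4: a[4]=7 > 4 → no swap
j=5: a[5]=4 ≤ 4 → i=0, swap a[0],a[5] → [4, 7, 7, 7, 7, 7, 4]
final swap a[1],a[6] → [4, 4, 7, 7, 7, 7, 7]; return 1
p = 1; k-1 = 4 > 1 ⇒ right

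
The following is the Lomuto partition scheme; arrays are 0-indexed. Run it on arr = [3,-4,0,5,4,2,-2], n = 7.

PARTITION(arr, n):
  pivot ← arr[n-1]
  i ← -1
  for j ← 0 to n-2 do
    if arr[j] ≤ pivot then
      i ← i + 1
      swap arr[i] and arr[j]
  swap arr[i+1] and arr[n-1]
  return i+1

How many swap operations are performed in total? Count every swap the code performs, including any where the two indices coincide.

2

pivot=-2, i=-1
j=0: 3>-2, skip
j=1: -4≤-2, i=0, swap(0,1) ⇒ [-4,3,0,5,4,2,-2]
j=2: 0>-2, skip
j=3: 5>-2, skip
j=4: 4>-2, skip
j=5: 2>-2, skip
swap(1,6) ⇒ [-4,-2,0,5,4,2,3]; return 1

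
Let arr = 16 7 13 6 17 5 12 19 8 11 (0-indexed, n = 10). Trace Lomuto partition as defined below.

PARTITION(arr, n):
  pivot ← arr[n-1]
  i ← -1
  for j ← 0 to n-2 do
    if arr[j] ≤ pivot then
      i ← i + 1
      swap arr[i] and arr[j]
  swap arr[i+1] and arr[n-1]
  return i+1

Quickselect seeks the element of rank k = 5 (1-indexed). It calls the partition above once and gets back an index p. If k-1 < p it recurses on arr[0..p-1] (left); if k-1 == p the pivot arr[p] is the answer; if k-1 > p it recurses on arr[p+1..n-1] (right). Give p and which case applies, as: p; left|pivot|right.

pivot=11, i=-1
j=0: 16>11, skip
j=1: 7≤11, i=0, swap(0,1) ⇒ 7 16 13 6 17 5 12 19 8 11
j=2: 13>11, skip
j=3: 6≤11, i=1, swap(1,3) ⇒ 7 6 13 16 17 5 12 19 8 11
j=4: 17>11, skip
j=5: 5≤11, i=2, swap(2,5) ⇒ 7 6 5 16 17 13 12 19 8 11
j=6: 12>11, skip
j=7: 19>11, skip
j=8: 8≤11, i=3, swap(3,8) ⇒ 7 6 5 8 17 13 12 19 16 11
swap(4,9) ⇒ 7 6 5 8 11 13 12 19 16 17; return 4
p = 4; k-1 = 4 == 4 ⇒ pivot

4; pivot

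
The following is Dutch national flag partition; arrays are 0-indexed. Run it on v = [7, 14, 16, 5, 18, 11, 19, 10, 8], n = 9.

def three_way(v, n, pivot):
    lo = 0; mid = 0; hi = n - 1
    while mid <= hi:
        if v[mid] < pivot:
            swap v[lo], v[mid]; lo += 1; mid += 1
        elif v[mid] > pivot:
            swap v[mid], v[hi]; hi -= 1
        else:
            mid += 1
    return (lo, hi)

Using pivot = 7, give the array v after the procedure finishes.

[5, 7, 16, 18, 11, 19, 10, 8, 14]

lo=0 mid=0 hi=8
7=7: mid=1
14>7: swap(1,8), hi=7 ⇒ [7, 8, 16, 5, 18, 11, 19, 10, 14]
8>7: swap(1,7), hi=6 ⇒ [7, 10, 16, 5, 18, 11, 19, 8, 14]
10>7: swap(1,6), hi=5 ⇒ [7, 19, 16, 5, 18, 11, 10, 8, 14]
19>7: swap(1,5), hi=4 ⇒ [7, 11, 16, 5, 18, 19, 10, 8, 14]
11>7: swap(1,4), hi=3 ⇒ [7, 18, 16, 5, 11, 19, 10, 8, 14]
18>7: swap(1,3), hi=2 ⇒ [7, 5, 16, 18, 11, 19, 10, 8, 14]
5<7: swap(0,1), lo=1 mid=2 ⇒ [5, 7, 16, 18, 11, 19, 10, 8, 14]
16>7: swap(2,2), hi=1 ⇒ [5, 7, 16, 18, 11, 19, 10, 8, 14]
done. lo=1 hi=1; v=[5, 7, 16, 18, 11, 19, 10, 8, 14]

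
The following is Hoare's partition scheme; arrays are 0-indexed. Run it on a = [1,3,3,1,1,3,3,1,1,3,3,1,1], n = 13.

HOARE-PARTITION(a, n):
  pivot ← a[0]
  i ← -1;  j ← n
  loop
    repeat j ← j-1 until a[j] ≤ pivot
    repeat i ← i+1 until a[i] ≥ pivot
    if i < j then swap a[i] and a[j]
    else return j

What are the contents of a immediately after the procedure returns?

pivot=1
j stops at 12 (1), i stops at 0 (1); swap ⇒ [1,3,3,1,1,3,3,1,1,3,3,1,1]
j stops at 11 (1), i stops at 1 (3); swap ⇒ [1,1,3,1,1,3,3,1,1,3,3,3,1]
j stops at 8 (1), i stops at 2 (3); swap ⇒ [1,1,1,1,1,3,3,1,3,3,3,3,1]
j stops at 7 (1), i stops at 3 (1); swap ⇒ [1,1,1,1,1,3,3,1,3,3,3,3,1]
j stops at 4, i stops at 4; i≥j ⇒ return 4. a=[1,1,1,1,1,3,3,1,3,3,3,3,1]

[1,1,1,1,1,3,3,1,3,3,3,3,1]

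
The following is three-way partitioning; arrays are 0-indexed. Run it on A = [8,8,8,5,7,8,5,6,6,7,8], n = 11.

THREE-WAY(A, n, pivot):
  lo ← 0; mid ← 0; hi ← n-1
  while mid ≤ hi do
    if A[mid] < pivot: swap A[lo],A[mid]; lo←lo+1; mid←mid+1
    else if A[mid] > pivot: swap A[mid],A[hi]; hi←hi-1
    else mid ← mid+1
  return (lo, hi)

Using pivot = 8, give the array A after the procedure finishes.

[5,7,5,6,6,7,8,8,8,8,8]

pivot = 8; lo=0, mid=0, hi=10
A[mid]=8=8: mid=1
A[mid]=8=8: mid=2
A[mid]=8=8: mid=3
A[mid]=5<8: swap A[0],A[3]; lo=1,mid=4 → [5,8,8,8,7,8,5,6,6,7,8]
A[mid]=7<8: swap A[1],A[4]; lo=2,mid=5 → [5,7,8,8,8,8,5,6,6,7,8]
A[mid]=8=8: mid=6
A[mid]=5<8: swap A[2],A[6]; lo=3,mid=7 → [5,7,5,8,8,8,8,6,6,7,8]
A[mid]=6<8: swap A[3],A[7]; lo=4,mid=8 → [5,7,5,6,8,8,8,8,6,7,8]
A[mid]=6<8: swap A[4],A[8]; lo=5,mid=9 → [5,7,5,6,6,8,8,8,8,7,8]
A[mid]=7<8: swap A[5],A[9]; lo=6,mid=10 → [5,7,5,6,6,7,8,8,8,8,8]
A[mid]=8=8: mid=11
end: lo=6, hi=10; A = [5,7,5,6,6,7,8,8,8,8,8]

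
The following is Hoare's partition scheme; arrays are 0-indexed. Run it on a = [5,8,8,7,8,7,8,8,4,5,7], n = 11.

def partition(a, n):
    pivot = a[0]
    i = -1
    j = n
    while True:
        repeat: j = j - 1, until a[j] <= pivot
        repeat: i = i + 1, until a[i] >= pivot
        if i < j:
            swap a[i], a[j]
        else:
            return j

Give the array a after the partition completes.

pivot = a[0] = 5; i = -1, j = 11
j→9 (a[9]=5≤5), i→0 (a[0]=5≥5); i<j, swap → [5,8,8,7,8,7,8,8,4,5,7]
j→8 (a[8]=4≤5), i→1 (a[1]=8≥5); i<j, swap → [5,4,8,7,8,7,8,8,8,5,7]
j→1, i→2; i≥j, return j=1. a = [5,4,8,7,8,7,8,8,8,5,7]

[5,4,8,7,8,7,8,8,8,5,7]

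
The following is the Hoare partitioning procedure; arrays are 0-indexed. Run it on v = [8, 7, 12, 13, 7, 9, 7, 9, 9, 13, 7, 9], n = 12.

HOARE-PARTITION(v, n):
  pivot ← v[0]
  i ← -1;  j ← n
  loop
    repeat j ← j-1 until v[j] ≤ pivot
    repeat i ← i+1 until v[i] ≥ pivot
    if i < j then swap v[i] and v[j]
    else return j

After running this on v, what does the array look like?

pivot = v[0] = 8; i = -1, j = 12
j→10 (v[10]=7≤8), i→0 (v[0]=8≥8); i<j, swap → [7, 7, 12, 13, 7, 9, 7, 9, 9, 13, 8, 9]
j→6 (v[6]=7≤8), i→2 (v[2]=12≥8); i<j, swap → [7, 7, 7, 13, 7, 9, 12, 9, 9, 13, 8, 9]
j→4 (v[4]=7≤8), i→3 (v[3]=13≥8); i<j, swap → [7, 7, 7, 7, 13, 9, 12, 9, 9, 13, 8, 9]
j→3, i→4; i≥j, return j=3. v = [7, 7, 7, 7, 13, 9, 12, 9, 9, 13, 8, 9]

[7, 7, 7, 7, 13, 9, 12, 9, 9, 13, 8, 9]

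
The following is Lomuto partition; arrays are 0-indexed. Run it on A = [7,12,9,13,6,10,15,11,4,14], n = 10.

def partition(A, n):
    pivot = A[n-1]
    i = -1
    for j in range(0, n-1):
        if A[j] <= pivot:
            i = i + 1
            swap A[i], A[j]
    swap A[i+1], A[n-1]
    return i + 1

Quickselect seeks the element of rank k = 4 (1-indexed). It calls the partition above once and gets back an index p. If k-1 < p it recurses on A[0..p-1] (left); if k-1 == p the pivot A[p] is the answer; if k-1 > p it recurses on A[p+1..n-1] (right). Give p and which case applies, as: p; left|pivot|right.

pivot = A[9] = 14; i = -1
j=0: A[0]=7 ≤ 14 → i=0, swap A[0],A[0] (no change) → [7,12,9,13,6,10,15,11,4,14]
j=1: A[1]=12 ≤ 14 → i=1, swap A[1],A[1] (no change) → [7,12,9,13,6,10,15,11,4,14]
j=2: A[2]=9 ≤ 14 → i=2, swap A[2],A[2] (no change) → [7,12,9,13,6,10,15,11,4,14]
j=3: A[3]=13 ≤ 14 → i=3, swap A[3],A[3] (no change) → [7,12,9,13,6,10,15,11,4,14]
j=4: A[4]=6 ≤ 14 → i=4, swap A[4],A[4] (no change) → [7,12,9,13,6,10,15,11,4,14]
j=5: A[5]=10 ≤ 14 → i=5, swap A[5],A[5] (no change) → [7,12,9,13,6,10,15,11,4,14]
j=6: A[6]=15 > 14 → no swap
j=7: A[7]=11 ≤ 14 → i=6, swap A[6],A[7] → [7,12,9,13,6,10,11,15,4,14]
j=8: A[8]=4 ≤ 14 → i=7, swap A[7],A[8] → [7,12,9,13,6,10,11,4,15,14]
final swap A[8],A[9] → [7,12,9,13,6,10,11,4,14,15]; return 8
p = 8; k-1 = 3 < 8 ⇒ left

8; left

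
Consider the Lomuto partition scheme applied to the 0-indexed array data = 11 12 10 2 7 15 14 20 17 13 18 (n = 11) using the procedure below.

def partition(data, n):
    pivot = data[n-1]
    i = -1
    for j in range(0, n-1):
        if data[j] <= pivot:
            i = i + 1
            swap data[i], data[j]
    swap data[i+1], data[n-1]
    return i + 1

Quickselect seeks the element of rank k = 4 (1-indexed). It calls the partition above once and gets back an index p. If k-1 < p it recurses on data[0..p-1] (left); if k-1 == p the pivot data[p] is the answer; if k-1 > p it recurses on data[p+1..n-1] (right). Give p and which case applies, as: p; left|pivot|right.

pivot = data[10] = 18; i = -1
j=0: data[0]=11 ≤ 18 → i=0, swap data[0],data[0] (no change) → 11 12 10 2 7 15 14 20 17 13 18
j=1: data[1]=12 ≤ 18 → i=1, swap data[1],data[1] (no change) → 11 12 10 2 7 15 14 20 17 13 18
j=2: data[2]=10 ≤ 18 → i=2, swap data[2],data[2] (no change) → 11 12 10 2 7 15 14 20 17 13 18
j=3: data[3]=2 ≤ 18 → i=3, swap data[3],data[3] (no change) → 11 12 10 2 7 15 14 20 17 13 18
j=4: data[4]=7 ≤ 18 → i=4, swap data[4],data[4] (no change) → 11 12 10 2 7 15 14 20 17 13 18
j=5: data[5]=15 ≤ 18 → i=5, swap data[5],data[5] (no change) → 11 12 10 2 7 15 14 20 17 13 18
j=6: data[6]=14 ≤ 18 → i=6, swap data[6],data[6] (no change) → 11 12 10 2 7 15 14 20 17 13 18
j=7: data[7]=20 > 18 → no swap
j=8: data[8]=17 ≤ 18 → i=7, swap data[7],data[8] → 11 12 10 2 7 15 14 17 20 13 18
j=9: data[9]=13 ≤ 18 → i=8, swap data[8],data[9] → 11 12 10 2 7 15 14 17 13 20 18
final swap data[9],data[10] → 11 12 10 2 7 15 14 17 13 18 20; return 9
p = 9; k-1 = 3 < 9 ⇒ left

9; left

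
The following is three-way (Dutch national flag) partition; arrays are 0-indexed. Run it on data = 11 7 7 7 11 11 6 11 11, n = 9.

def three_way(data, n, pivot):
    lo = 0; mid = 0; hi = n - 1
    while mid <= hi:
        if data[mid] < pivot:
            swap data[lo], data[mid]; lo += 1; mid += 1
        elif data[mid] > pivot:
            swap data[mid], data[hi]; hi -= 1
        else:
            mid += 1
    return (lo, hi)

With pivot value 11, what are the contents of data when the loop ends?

lo=0 mid=0 hi=8
11=11: mid=1
7<11: swap(0,1), lo=1 mid=2 ⇒ 7 11 7 7 11 11 6 11 11
7<11: swap(1,2), lo=2 mid=3 ⇒ 7 7 11 7 11 11 6 11 11
7<11: swap(2,3), lo=3 mid=4 ⇒ 7 7 7 11 11 11 6 11 11
11=11: mid=5
11=11: mid=6
6<11: swap(3,6), lo=4 mid=7 ⇒ 7 7 7 6 11 11 11 11 11
11=11: mid=8
11=11: mid=9
done. lo=4 hi=8; data=7 7 7 6 11 11 11 11 11

7 7 7 6 11 11 11 11 11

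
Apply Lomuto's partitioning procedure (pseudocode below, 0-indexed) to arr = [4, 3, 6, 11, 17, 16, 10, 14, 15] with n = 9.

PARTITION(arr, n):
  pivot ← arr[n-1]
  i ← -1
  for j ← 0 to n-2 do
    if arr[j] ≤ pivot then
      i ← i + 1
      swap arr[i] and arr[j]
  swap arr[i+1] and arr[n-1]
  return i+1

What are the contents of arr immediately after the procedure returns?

[4, 3, 6, 11, 10, 14, 15, 16, 17]

pivot = arr[8] = 15; i = -1
j=0: arr[0]=4 ≤ 15 → i=0, swap arr[0],arr[0] (no change) → [4, 3, 6, 11, 17, 16, 10, 14, 15]
j=1: arr[1]=3 ≤ 15 → i=1, swap arr[1],arr[1] (no change) → [4, 3, 6, 11, 17, 16, 10, 14, 15]
j=2: arr[2]=6 ≤ 15 → i=2, swap arr[2],arr[2] (no change) → [4, 3, 6, 11, 17, 16, 10, 14, 15]
j=3: arr[3]=11 ≤ 15 → i=3, swap arr[3],arr[3] (no change) → [4, 3, 6, 11, 17, 16, 10, 14, 15]
j=4: arr[4]=17 > 15 → no swap
j=5: arr[5]=16 > 15 → no swap
j=6: arr[6]=10 ≤ 15 → i=4, swap arr[4],arr[6] → [4, 3, 6, 11, 10, 16, 17, 14, 15]
j=7: arr[7]=14 ≤ 15 → i=5, swap arr[5],arr[7] → [4, 3, 6, 11, 10, 14, 17, 16, 15]
final swap arr[6],arr[8] → [4, 3, 6, 11, 10, 14, 15, 16, 17]; return 6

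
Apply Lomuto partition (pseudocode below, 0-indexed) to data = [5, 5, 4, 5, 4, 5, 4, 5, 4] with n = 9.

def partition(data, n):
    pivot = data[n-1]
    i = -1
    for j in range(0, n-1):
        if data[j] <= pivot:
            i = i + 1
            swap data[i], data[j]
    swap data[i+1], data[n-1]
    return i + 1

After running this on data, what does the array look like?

[4, 4, 4, 4, 5, 5, 5, 5, 5]

pivot=4, i=-1
j=0: 5>4, skip
j=1: 5>4, skip
j=2: 4≤4, i=0, swap(0,2) ⇒ [4, 5, 5, 5, 4, 5, 4, 5, 4]
j=3: 5>4, skip
j=4: 4≤4, i=1, swap(1,4) ⇒ [4, 4, 5, 5, 5, 5, 4, 5, 4]
j=5: 5>4, skip
j=6: 4≤4, i=2, swap(2,6) ⇒ [4, 4, 4, 5, 5, 5, 5, 5, 4]
j=7: 5>4, skip
swap(3,8) ⇒ [4, 4, 4, 4, 5, 5, 5, 5, 5]; return 3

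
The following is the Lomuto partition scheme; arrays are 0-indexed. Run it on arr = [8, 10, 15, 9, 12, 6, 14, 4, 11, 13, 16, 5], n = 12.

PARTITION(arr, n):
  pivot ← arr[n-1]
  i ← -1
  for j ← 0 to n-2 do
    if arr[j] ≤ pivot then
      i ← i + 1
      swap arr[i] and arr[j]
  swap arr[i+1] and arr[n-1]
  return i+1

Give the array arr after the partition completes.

pivot=5, i=-1
j=0: 8>5, skip
j=1: 10>5, skip
j=2: 15>5, skip
j=3: 9>5, skip
j=4: 12>5, skip
j=5: 6>5, skip
j=6: 14>5, skip
j=7: 4≤5, i=0, swap(0,7) ⇒ [4, 10, 15, 9, 12, 6, 14, 8, 11, 13, 16, 5]
j=8: 11>5, skip
j=9: 13>5, skip
j=10: 16>5, skip
swap(1,11) ⇒ [4, 5, 15, 9, 12, 6, 14, 8, 11, 13, 16, 10]; return 1

[4, 5, 15, 9, 12, 6, 14, 8, 11, 13, 16, 10]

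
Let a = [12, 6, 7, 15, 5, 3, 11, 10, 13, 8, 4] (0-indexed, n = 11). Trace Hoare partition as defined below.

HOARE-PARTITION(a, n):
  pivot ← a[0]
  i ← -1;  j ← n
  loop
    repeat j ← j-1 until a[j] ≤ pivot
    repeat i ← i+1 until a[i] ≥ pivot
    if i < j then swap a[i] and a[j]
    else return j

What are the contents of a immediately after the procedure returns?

[4, 6, 7, 8, 5, 3, 11, 10, 13, 15, 12]

pivot = a[0] = 12; i = -1, j = 11
j→10 (a[10]=4≤12), i→0 (a[0]=12≥12); i<j, swap → [4, 6, 7, 15, 5, 3, 11, 10, 13, 8, 12]
j→9 (a[9]=8≤12), i→3 (a[3]=15≥12); i<j, swap → [4, 6, 7, 8, 5, 3, 11, 10, 13, 15, 12]
j→7, i→8; i≥j, return j=7. a = [4, 6, 7, 8, 5, 3, 11, 10, 13, 15, 12]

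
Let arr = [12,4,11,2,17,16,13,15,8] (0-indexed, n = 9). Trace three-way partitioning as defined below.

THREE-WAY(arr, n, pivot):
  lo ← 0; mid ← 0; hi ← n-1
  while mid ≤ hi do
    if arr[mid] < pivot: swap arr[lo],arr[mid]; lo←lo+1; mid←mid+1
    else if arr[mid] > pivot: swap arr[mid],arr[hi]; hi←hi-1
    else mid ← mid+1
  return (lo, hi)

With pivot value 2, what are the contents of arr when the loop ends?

lo=0 mid=0 hi=8
12>2: swap(0,8), hi=7 ⇒ [8,4,11,2,17,16,13,15,12]
8>2: swap(0,7), hi=6 ⇒ [15,4,11,2,17,16,13,8,12]
15>2: swap(0,6), hi=5 ⇒ [13,4,11,2,17,16,15,8,12]
13>2: swap(0,5), hi=4 ⇒ [16,4,11,2,17,13,15,8,12]
16>2: swap(0,4), hi=3 ⇒ [17,4,11,2,16,13,15,8,12]
17>2: swap(0,3), hi=2 ⇒ [2,4,11,17,16,13,15,8,12]
2=2: mid=1
4>2: swap(1,2), hi=1 ⇒ [2,11,4,17,16,13,15,8,12]
11>2: swap(1,1), hi=0 ⇒ [2,11,4,17,16,13,15,8,12]
done. lo=0 hi=0; arr=[2,11,4,17,16,13,15,8,12]

[2,11,4,17,16,13,15,8,12]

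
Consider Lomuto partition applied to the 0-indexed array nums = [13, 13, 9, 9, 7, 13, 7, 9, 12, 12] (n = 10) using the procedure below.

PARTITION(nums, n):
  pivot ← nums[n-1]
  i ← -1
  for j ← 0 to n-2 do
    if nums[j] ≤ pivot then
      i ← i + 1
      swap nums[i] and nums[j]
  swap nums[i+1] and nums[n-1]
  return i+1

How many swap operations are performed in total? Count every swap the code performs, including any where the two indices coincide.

7

pivot=12, i=-1
j=0: 13>12, skip
j=1: 13>12, skip
j=2: 9≤12, i=0, swap(0,2) ⇒ [9, 13, 13, 9, 7, 13, 7, 9, 12, 12]
j=3: 9≤12, i=1, swap(1,3) ⇒ [9, 9, 13, 13, 7, 13, 7, 9, 12, 12]
j=4: 7≤12, i=2, swap(2,4) ⇒ [9, 9, 7, 13, 13, 13, 7, 9, 12, 12]
j=5: 13>12, skip
j=6: 7≤12, i=3, swap(3,6) ⇒ [9, 9, 7, 7, 13, 13, 13, 9, 12, 12]
j=7: 9≤12, i=4, swap(4,7) ⇒ [9, 9, 7, 7, 9, 13, 13, 13, 12, 12]
j=8: 12≤12, i=5, swap(5,8) ⇒ [9, 9, 7, 7, 9, 12, 13, 13, 13, 12]
swap(6,9) ⇒ [9, 9, 7, 7, 9, 12, 12, 13, 13, 13]; return 6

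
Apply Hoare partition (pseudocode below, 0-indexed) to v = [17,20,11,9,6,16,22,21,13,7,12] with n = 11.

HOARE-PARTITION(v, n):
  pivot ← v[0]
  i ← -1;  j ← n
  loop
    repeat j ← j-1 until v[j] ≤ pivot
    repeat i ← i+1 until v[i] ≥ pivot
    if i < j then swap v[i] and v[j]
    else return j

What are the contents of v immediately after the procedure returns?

[12,7,11,9,6,16,13,21,22,20,17]

pivot=17
j stops at 10 (12), i stops at 0 (17); swap ⇒ [12,20,11,9,6,16,22,21,13,7,17]
j stops at 9 (7), i stops at 1 (20); swap ⇒ [12,7,11,9,6,16,22,21,13,20,17]
j stops at 8 (13), i stops at 6 (22); swap ⇒ [12,7,11,9,6,16,13,21,22,20,17]
j stops at 6, i stops at 7; i≥j ⇒ return 6. v=[12,7,11,9,6,16,13,21,22,20,17]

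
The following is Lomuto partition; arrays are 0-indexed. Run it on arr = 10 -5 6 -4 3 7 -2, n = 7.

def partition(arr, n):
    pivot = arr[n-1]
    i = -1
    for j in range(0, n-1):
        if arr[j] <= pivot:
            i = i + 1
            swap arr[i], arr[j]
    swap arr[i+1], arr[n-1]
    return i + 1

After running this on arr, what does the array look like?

-5 -4 -2 10 3 7 6

pivot=-2, i=-1
j=0: 10>-2, skip
j=1: -5≤-2, i=0, swap(0,1) ⇒ -5 10 6 -4 3 7 -2
j=2: 6>-2, skip
j=3: -4≤-2, i=1, swap(1,3) ⇒ -5 -4 6 10 3 7 -2
j=4: 3>-2, skip
j=5: 7>-2, skip
swap(2,6) ⇒ -5 -4 -2 10 3 7 6; return 2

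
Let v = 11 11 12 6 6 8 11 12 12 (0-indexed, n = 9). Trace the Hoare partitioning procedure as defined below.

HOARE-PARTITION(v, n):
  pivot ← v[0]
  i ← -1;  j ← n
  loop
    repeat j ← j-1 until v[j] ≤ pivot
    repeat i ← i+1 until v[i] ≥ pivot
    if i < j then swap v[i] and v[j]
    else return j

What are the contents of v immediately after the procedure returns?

pivot = v[0] = 11; i = -1, j = 9
j→6 (v[6]=11≤11), i→0 (v[0]=11≥11); i<j, swap → 11 11 12 6 6 8 11 12 12
j→5 (v[5]=8≤11), i→1 (v[1]=11≥11); i<j, swap → 11 8 12 6 6 11 11 12 12
j→4 (v[4]=6≤11), i→2 (v[2]=12≥11); i<j, swap → 11 8 6 6 12 11 11 12 12
j→3, i→4; i≥j, return j=3. v = 11 8 6 6 12 11 11 12 12

11 8 6 6 12 11 11 12 12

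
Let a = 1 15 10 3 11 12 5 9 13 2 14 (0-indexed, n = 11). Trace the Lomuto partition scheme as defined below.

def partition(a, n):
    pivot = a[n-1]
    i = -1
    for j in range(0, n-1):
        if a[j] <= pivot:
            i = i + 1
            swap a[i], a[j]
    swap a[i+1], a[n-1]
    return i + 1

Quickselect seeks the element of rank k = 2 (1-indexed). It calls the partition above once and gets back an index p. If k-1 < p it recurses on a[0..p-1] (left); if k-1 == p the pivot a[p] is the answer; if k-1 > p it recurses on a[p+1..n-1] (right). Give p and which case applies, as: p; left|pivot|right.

9; left

pivot=14, i=-1
j=0: 1≤14, i=0, swap(0,0) ⇒ 1 15 10 3 11 12 5 9 13 2 14
j=1: 15>14, skip
j=2: 10≤14, i=1, swap(1,2) ⇒ 1 10 15 3 11 12 5 9 13 2 14
j=3: 3≤14, i=2, swap(2,3) ⇒ 1 10 3 15 11 12 5 9 13 2 14
j=4: 11≤14, i=3, swap(3,4) ⇒ 1 10 3 11 15 12 5 9 13 2 14
j=5: 12≤14, i=4, swap(4,5) ⇒ 1 10 3 11 12 15 5 9 13 2 14
j=6: 5≤14, i=5, swap(5,6) ⇒ 1 10 3 11 12 5 15 9 13 2 14
j=7: 9≤14, i=6, swap(6,7) ⇒ 1 10 3 11 12 5 9 15 13 2 14
j=8: 13≤14, i=7, swap(7,8) ⇒ 1 10 3 11 12 5 9 13 15 2 14
j=9: 2≤14, i=8, swap(8,9) ⇒ 1 10 3 11 12 5 9 13 2 15 14
swap(9,10) ⇒ 1 10 3 11 12 5 9 13 2 14 15; return 9
p = 9; k-1 = 1 < 9 ⇒ left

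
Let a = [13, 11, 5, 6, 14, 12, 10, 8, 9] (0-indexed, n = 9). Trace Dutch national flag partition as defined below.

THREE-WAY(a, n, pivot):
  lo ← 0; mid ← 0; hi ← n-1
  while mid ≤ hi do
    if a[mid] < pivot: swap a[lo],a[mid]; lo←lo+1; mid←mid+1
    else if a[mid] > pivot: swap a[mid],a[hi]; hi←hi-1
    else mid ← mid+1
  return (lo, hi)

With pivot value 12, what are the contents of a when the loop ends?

[9, 11, 5, 6, 8, 10, 12, 14, 13]

pivot = 12; lo=0, mid=0, hi=8
a[mid]=13>12: swap a[0],a[8]; hi=7 → [9, 11, 5, 6, 14, 12, 10, 8, 13]
a[mid]=9<12: swap a[0],a[0]; lo=1,mid=1 → [9, 11, 5, 6, 14, 12, 10, 8, 13]
a[mid]=11<12: swap a[1],a[1]; lo=2,mid=2 → [9, 11, 5, 6, 14, 12, 10, 8, 13]
a[mid]=5<12: swap a[2],a[2]; lo=3,mid=3 → [9, 11, 5, 6, 14, 12, 10, 8, 13]
a[mid]=6<12: swap a[3],a[3]; lo=4,mid=4 → [9, 11, 5, 6, 14, 12, 10, 8, 13]
a[mid]=14>12: swap a[4],a[7]; hi=6 → [9, 11, 5, 6, 8, 12, 10, 14, 13]
a[mid]=8<12: swap a[4],a[4]; lo=5,mid=5 → [9, 11, 5, 6, 8, 12, 10, 14, 13]
a[mid]=12=12: mid=6
a[mid]=10<12: swap a[5],a[6]; lo=6,mid=7 → [9, 11, 5, 6, 8, 10, 12, 14, 13]
end: lo=6, hi=6; a = [9, 11, 5, 6, 8, 10, 12, 14, 13]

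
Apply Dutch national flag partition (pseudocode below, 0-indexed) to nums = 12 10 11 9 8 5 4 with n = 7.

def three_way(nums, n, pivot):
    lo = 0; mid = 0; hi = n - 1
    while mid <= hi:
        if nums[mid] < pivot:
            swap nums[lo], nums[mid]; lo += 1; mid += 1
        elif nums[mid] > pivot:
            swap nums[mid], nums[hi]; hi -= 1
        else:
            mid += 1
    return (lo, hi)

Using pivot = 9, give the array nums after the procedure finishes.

lo=0 mid=0 hi=6
12>9: swap(0,6), hi=5 ⇒ 4 10 11 9 8 5 12
4<9: swap(0,0), lo=1 mid=1 ⇒ 4 10 11 9 8 5 12
10>9: swap(1,5), hi=4 ⇒ 4 5 11 9 8 10 12
5<9: swap(1,1), lo=2 mid=2 ⇒ 4 5 11 9 8 10 12
11>9: swap(2,4), hi=3 ⇒ 4 5 8 9 11 10 12
8<9: swap(2,2), lo=3 mid=3 ⇒ 4 5 8 9 11 10 12
9=9: mid=4
done. lo=3 hi=3; nums=4 5 8 9 11 10 12

4 5 8 9 11 10 12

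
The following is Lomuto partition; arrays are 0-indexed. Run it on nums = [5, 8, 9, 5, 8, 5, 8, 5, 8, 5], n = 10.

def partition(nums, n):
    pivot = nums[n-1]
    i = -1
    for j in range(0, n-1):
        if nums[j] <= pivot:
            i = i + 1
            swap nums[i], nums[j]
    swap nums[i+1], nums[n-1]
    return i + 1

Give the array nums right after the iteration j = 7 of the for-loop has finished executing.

pivot=5, i=-1
j=0: 5≤5, i=0, swap(0,0) ⇒ [5, 8, 9, 5, 8, 5, 8, 5, 8, 5]
j=1: 8>5, skip
j=2: 9>5, skip
j=3: 5≤5, i=1, swap(1,3) ⇒ [5, 5, 9, 8, 8, 5, 8, 5, 8, 5]
j=4: 8>5, skip
j=5: 5≤5, i=2, swap(2,5) ⇒ [5, 5, 5, 8, 8, 9, 8, 5, 8, 5]
j=6: 8>5, skip
j=7: 5≤5, i=3, swap(3,7) ⇒ [5, 5, 5, 5, 8, 9, 8, 8, 8, 5]
(after j=7) nums = [5, 5, 5, 5, 8, 9, 8, 8, 8, 5]

[5, 5, 5, 5, 8, 9, 8, 8, 8, 5]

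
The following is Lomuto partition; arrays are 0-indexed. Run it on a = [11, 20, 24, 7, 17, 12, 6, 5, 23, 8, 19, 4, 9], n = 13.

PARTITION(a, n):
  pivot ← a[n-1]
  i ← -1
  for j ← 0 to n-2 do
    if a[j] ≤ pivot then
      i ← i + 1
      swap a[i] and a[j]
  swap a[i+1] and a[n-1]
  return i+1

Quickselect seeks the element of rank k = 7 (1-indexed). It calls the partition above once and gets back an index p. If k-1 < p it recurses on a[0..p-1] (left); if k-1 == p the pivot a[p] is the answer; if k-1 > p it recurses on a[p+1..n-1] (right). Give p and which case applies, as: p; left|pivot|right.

5; right

pivot=9, i=-1
j=0: 11>9, skip
j=1: 20>9, skip
j=2: 24>9, skip
j=3: 7≤9, i=0, swap(0,3) ⇒ [7, 20, 24, 11, 17, 12, 6, 5, 23, 8, 19, 4, 9]
j=4: 17>9, skip
j=5: 12>9, skip
j=6: 6≤9, i=1, swap(1,6) ⇒ [7, 6, 24, 11, 17, 12, 20, 5, 23, 8, 19, 4, 9]
j=7: 5≤9, i=2, swap(2,7) ⇒ [7, 6, 5, 11, 17, 12, 20, 24, 23, 8, 19, 4, 9]
j=8: 23>9, skip
j=9: 8≤9, i=3, swap(3,9) ⇒ [7, 6, 5, 8, 17, 12, 20, 24, 23, 11, 19, 4, 9]
j=10: 19>9, skip
j=11: 4≤9, i=4, swap(4,11) ⇒ [7, 6, 5, 8, 4, 12, 20, 24, 23, 11, 19, 17, 9]
swap(5,12) ⇒ [7, 6, 5, 8, 4, 9, 20, 24, 23, 11, 19, 17, 12]; return 5
p = 5; k-1 = 6 > 5 ⇒ right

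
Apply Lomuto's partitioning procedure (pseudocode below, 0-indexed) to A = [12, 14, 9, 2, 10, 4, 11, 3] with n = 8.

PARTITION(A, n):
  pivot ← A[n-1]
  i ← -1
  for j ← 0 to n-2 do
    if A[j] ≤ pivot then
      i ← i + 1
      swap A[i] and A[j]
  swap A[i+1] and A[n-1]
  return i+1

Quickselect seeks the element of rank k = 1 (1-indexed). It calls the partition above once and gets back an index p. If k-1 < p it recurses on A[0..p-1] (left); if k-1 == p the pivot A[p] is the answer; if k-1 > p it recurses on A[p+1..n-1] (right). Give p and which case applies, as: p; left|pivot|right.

1; left

pivot = A[7] = 3; i = -1
j=0: A[0]=12 > 3 → no swap
j=1: A[1]=14 > 3 → no swap
j=2: A[2]=9 > 3 → no swap
j=3: A[3]=2 ≤ 3 → i=0, swap A[0],A[3] → [2, 14, 9, 12, 10, 4, 11, 3]
j=4: A[4]=10 > 3 → no swap
j=5: A[5]=4 > 3 → no swap
j=6: A[6]=11 > 3 → no swap
final swap A[1],A[7] → [2, 3, 9, 12, 10, 4, 11, 14]; return 1
p = 1; k-1 = 0 < 1 ⇒ left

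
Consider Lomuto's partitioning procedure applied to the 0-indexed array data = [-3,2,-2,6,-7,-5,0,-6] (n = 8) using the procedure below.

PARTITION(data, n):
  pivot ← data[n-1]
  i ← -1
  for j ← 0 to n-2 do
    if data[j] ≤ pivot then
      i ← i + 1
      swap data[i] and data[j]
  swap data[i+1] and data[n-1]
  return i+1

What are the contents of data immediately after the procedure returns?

[-7,-6,-2,6,-3,-5,0,2]

pivot = data[7] = -6; i = -1
j=0: data[0]=-3 > -6 → no swap
j=1: data[1]=2 > -6 → no swap
j=2: data[2]=-2 > -6 → no swap
j=3: data[3]=6 > -6 → no swap
j=4: data[4]=-7 ≤ -6 → i=0, swap data[0],data[4] → [-7,2,-2,6,-3,-5,0,-6]
j=5: data[5]=-5 > -6 → no swap
j=6: data[6]=0 > -6 → no swap
final swap data[1],data[7] → [-7,-6,-2,6,-3,-5,0,2]; return 1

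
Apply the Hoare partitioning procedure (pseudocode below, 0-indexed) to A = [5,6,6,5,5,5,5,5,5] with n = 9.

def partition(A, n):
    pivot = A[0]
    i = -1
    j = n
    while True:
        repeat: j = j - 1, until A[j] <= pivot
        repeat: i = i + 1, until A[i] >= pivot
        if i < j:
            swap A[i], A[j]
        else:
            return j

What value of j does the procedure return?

pivot = A[0] = 5; i = -1, j = 9
j→8 (A[8]=5≤5), i→0 (A[0]=5≥5); i<j, swap → [5,6,6,5,5,5,5,5,5]
j→7 (A[7]=5≤5), i→1 (A[1]=6≥5); i<j, swap → [5,5,6,5,5,5,5,6,5]
j→6 (A[6]=5≤5), i→2 (A[2]=6≥5); i<j, swap → [5,5,5,5,5,5,6,6,5]
j→5 (A[5]=5≤5), i→3 (A[3]=5≥5); i<j, swap → [5,5,5,5,5,5,6,6,5]
j→4, i→4; i≥j, return j=4. A = [5,5,5,5,5,5,6,6,5]

4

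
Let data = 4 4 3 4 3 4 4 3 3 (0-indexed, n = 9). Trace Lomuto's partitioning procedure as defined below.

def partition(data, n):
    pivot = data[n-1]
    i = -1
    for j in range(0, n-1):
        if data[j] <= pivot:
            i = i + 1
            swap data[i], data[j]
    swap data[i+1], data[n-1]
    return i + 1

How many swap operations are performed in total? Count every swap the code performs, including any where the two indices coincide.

4

pivot = data[8] = 3; i = -1
j=0: data[0]=4 > 3 → no swap
j=1: data[1]=4 > 3 → no swap
j=2: data[2]=3 ≤ 3 → i=0, swap data[0],data[2] → 3 4 4 4 3 4 4 3 3
j=3: data[3]=4 > 3 → no swap
j=4: data[4]=3 ≤ 3 → i=1, swap data[1],data[4] → 3 3 4 4 4 4 4 3 3
j=5: data[5]=4 > 3 → no swap
j=6: data[6]=4 > 3 → no swap
j=7: data[7]=3 ≤ 3 → i=2, swap data[2],data[7] → 3 3 3 4 4 4 4 4 3
final swap data[3],data[8] → 3 3 3 3 4 4 4 4 4; return 3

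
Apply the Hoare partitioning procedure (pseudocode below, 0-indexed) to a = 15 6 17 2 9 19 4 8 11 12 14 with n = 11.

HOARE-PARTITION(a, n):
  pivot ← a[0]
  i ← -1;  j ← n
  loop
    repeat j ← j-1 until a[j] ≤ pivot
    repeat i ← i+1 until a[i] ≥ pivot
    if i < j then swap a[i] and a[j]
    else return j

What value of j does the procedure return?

pivot = a[0] = 15; i = -1, j = 11
j→10 (a[10]=14≤15), i→0 (a[0]=15≥15); i<j, swap → 14 6 17 2 9 19 4 8 11 12 15
j→9 (a[9]=12≤15), i→2 (a[2]=17≥15); i<j, swap → 14 6 12 2 9 19 4 8 11 17 15
j→8 (a[8]=11≤15), i→5 (a[5]=19≥15); i<j, swap → 14 6 12 2 9 11 4 8 19 17 15
j→7, i→8; i≥j, return j=7. a = 14 6 12 2 9 11 4 8 19 17 15

7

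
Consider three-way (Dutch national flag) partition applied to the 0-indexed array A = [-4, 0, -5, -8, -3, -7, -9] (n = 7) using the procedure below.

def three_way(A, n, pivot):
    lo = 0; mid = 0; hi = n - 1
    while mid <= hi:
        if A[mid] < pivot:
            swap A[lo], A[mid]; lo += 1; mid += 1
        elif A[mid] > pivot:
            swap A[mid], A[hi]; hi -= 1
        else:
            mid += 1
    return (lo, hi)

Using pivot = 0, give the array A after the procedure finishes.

lo=0 mid=0 hi=6
-4<0: swap(0,0), lo=1 mid=1 ⇒ [-4, 0, -5, -8, -3, -7, -9]
0=0: mid=2
-5<0: swap(1,2), lo=2 mid=3 ⇒ [-4, -5, 0, -8, -3, -7, -9]
-8<0: swap(2,3), lo=3 mid=4 ⇒ [-4, -5, -8, 0, -3, -7, -9]
-3<0: swap(3,4), lo=4 mid=5 ⇒ [-4, -5, -8, -3, 0, -7, -9]
-7<0: swap(4,5), lo=5 mid=6 ⇒ [-4, -5, -8, -3, -7, 0, -9]
-9<0: swap(5,6), lo=6 mid=7 ⇒ [-4, -5, -8, -3, -7, -9, 0]
done. lo=6 hi=6; A=[-4, -5, -8, -3, -7, -9, 0]

[-4, -5, -8, -3, -7, -9, 0]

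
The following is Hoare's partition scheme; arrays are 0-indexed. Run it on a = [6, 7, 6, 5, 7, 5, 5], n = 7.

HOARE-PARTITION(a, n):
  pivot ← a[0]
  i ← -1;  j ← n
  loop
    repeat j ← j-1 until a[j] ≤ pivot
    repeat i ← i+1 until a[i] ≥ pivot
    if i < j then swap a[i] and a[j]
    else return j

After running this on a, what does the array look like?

[5, 5, 5, 6, 7, 7, 6]

pivot=6
j stops at 6 (5), i stops at 0 (6); swap ⇒ [5, 7, 6, 5, 7, 5, 6]
j stops at 5 (5), i stops at 1 (7); swap ⇒ [5, 5, 6, 5, 7, 7, 6]
j stops at 3 (5), i stops at 2 (6); swap ⇒ [5, 5, 5, 6, 7, 7, 6]
j stops at 2, i stops at 3; i≥j ⇒ return 2. a=[5, 5, 5, 6, 7, 7, 6]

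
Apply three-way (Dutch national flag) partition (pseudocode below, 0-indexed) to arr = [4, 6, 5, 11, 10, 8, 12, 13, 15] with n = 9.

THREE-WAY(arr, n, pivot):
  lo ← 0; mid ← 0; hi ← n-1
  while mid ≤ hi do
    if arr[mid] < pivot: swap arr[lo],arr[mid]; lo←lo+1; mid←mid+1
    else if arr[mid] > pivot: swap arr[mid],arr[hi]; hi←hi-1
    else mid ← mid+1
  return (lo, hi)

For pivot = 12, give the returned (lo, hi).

lo=0 mid=0 hi=8
4<12: swap(0,0), lo=1 mid=1 ⇒ [4, 6, 5, 11, 10, 8, 12, 13, 15]
6<12: swap(1,1), lo=2 mid=2 ⇒ [4, 6, 5, 11, 10, 8, 12, 13, 15]
5<12: swap(2,2), lo=3 mid=3 ⇒ [4, 6, 5, 11, 10, 8, 12, 13, 15]
11<12: swap(3,3), lo=4 mid=4 ⇒ [4, 6, 5, 11, 10, 8, 12, 13, 15]
10<12: swap(4,4), lo=5 mid=5 ⇒ [4, 6, 5, 11, 10, 8, 12, 13, 15]
8<12: swap(5,5), lo=6 mid=6 ⇒ [4, 6, 5, 11, 10, 8, 12, 13, 15]
12=12: mid=7
13>12: swap(7,8), hi=7 ⇒ [4, 6, 5, 11, 10, 8, 12, 15, 13]
15>12: swap(7,7), hi=6 ⇒ [4, 6, 5, 11, 10, 8, 12, 15, 13]
done. lo=6 hi=6; arr=[4, 6, 5, 11, 10, 8, 12, 15, 13]

(6, 6)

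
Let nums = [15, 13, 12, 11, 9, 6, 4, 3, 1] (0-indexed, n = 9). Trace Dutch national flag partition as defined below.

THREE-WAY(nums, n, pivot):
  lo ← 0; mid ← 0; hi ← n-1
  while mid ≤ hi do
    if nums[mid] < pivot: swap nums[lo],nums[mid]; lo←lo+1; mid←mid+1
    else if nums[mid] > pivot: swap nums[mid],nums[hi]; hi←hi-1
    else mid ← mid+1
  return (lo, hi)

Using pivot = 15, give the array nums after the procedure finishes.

[13, 12, 11, 9, 6, 4, 3, 1, 15]

pivot = 15; lo=0, mid=0, hi=8
nums[mid]=15=15: mid=1
nums[mid]=13<15: swap nums[0],nums[1]; lo=1,mid=2 → [13, 15, 12, 11, 9, 6, 4, 3, 1]
nums[mid]=12<15: swap nums[1],nums[2]; lo=2,mid=3 → [13, 12, 15, 11, 9, 6, 4, 3, 1]
nums[mid]=11<15: swap nums[2],nums[3]; lo=3,mid=4 → [13, 12, 11, 15, 9, 6, 4, 3, 1]
nums[mid]=9<15: swap nums[3],nums[4]; lo=4,mid=5 → [13, 12, 11, 9, 15, 6, 4, 3, 1]
nums[mid]=6<15: swap nums[4],nums[5]; lo=5,mid=6 → [13, 12, 11, 9, 6, 15, 4, 3, 1]
nums[mid]=4<15: swap nums[5],nums[6]; lo=6,mid=7 → [13, 12, 11, 9, 6, 4, 15, 3, 1]
nums[mid]=3<15: swap nums[6],nums[7]; lo=7,mid=8 → [13, 12, 11, 9, 6, 4, 3, 15, 1]
nums[mid]=1<15: swap nums[7],nums[8]; lo=8,mid=9 → [13, 12, 11, 9, 6, 4, 3, 1, 15]
end: lo=8, hi=8; nums = [13, 12, 11, 9, 6, 4, 3, 1, 15]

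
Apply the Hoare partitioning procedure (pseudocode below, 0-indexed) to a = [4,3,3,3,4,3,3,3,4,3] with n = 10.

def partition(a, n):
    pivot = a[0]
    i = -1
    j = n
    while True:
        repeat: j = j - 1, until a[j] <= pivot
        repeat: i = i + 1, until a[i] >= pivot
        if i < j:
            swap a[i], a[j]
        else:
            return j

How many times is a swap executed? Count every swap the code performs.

2

pivot=4
j stops at 9 (3), i stops at 0 (4); swap ⇒ [3,3,3,3,4,3,3,3,4,4]
j stops at 8 (4), i stops at 4 (4); swap ⇒ [3,3,3,3,4,3,3,3,4,4]
j stops at 7, i stops at 8; i≥j ⇒ return 7. a=[3,3,3,3,4,3,3,3,4,4]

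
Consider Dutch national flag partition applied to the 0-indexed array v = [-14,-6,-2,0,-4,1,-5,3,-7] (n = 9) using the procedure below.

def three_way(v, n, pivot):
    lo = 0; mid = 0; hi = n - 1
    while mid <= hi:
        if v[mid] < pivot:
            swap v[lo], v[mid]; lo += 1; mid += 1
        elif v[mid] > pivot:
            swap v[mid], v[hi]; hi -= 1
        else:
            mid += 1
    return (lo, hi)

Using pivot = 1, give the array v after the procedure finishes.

[-14,-6,-2,0,-4,-5,-7,1,3]

lo=0 mid=0 hi=8
-14<1: swap(0,0), lo=1 mid=1 ⇒ [-14,-6,-2,0,-4,1,-5,3,-7]
-6<1: swap(1,1), lo=2 mid=2 ⇒ [-14,-6,-2,0,-4,1,-5,3,-7]
-2<1: swap(2,2), lo=3 mid=3 ⇒ [-14,-6,-2,0,-4,1,-5,3,-7]
0<1: swap(3,3), lo=4 mid=4 ⇒ [-14,-6,-2,0,-4,1,-5,3,-7]
-4<1: swap(4,4), lo=5 mid=5 ⇒ [-14,-6,-2,0,-4,1,-5,3,-7]
1=1: mid=6
-5<1: swap(5,6), lo=6 mid=7 ⇒ [-14,-6,-2,0,-4,-5,1,3,-7]
3>1: swap(7,8), hi=7 ⇒ [-14,-6,-2,0,-4,-5,1,-7,3]
-7<1: swap(6,7), lo=7 mid=8 ⇒ [-14,-6,-2,0,-4,-5,-7,1,3]
done. lo=7 hi=7; v=[-14,-6,-2,0,-4,-5,-7,1,3]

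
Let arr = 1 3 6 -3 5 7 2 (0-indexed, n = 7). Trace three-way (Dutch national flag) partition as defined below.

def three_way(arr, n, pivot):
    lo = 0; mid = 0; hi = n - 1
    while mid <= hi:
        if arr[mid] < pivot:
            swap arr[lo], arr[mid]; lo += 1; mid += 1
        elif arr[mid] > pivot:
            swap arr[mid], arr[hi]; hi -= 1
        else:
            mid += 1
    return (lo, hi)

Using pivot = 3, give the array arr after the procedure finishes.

1 2 -3 3 7 5 6

pivot = 3; lo=0, mid=0, hi=6
arr[mid]=1<3: swap arr[0],arr[0]; lo=1,mid=1 → 1 3 6 -3 5 7 2
arr[mid]=3=3: mid=2
arr[mid]=6>3: swap arr[2],arr[6]; hi=5 → 1 3 2 -3 5 7 6
arr[mid]=2<3: swap arr[1],arr[2]; lo=2,mid=3 → 1 2 3 -3 5 7 6
arr[mid]=-3<3: swap arr[2],arr[3]; lo=3,mid=4 → 1 2 -3 3 5 7 6
arr[mid]=5>3: swap arr[4],arr[5]; hi=4 → 1 2 -3 3 7 5 6
arr[mid]=7>3: swap arr[4],arr[4]; hi=3 → 1 2 -3 3 7 5 6
end: lo=3, hi=3; arr = 1 2 -3 3 7 5 6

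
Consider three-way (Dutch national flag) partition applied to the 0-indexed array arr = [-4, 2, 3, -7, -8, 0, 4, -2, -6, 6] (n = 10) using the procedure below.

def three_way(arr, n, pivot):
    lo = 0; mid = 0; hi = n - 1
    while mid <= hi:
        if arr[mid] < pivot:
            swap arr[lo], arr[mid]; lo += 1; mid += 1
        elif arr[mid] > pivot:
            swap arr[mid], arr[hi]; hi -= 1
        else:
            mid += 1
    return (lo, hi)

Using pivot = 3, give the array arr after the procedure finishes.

pivot = 3; lo=0, mid=0, hi=9
arr[mid]=-4<3: swap arr[0],arr[0]; lo=1,mid=1 → [-4, 2, 3, -7, -8, 0, 4, -2, -6, 6]
arr[mid]=2<3: swap arr[1],arr[1]; lo=2,mid=2 → [-4, 2, 3, -7, -8, 0, 4, -2, -6, 6]
arr[mid]=3=3: mid=3
arr[mid]=-7<3: swap arr[2],arr[3]; lo=3,mid=4 → [-4, 2, -7, 3, -8, 0, 4, -2, -6, 6]
arr[mid]=-8<3: swap arr[3],arr[4]; lo=4,mid=5 → [-4, 2, -7, -8, 3, 0, 4, -2, -6, 6]
arr[mid]=0<3: swap arr[4],arr[5]; lo=5,mid=6 → [-4, 2, -7, -8, 0, 3, 4, -2, -6, 6]
arr[mid]=4>3: swap arr[6],arr[9]; hi=8 → [-4, 2, -7, -8, 0, 3, 6, -2, -6, 4]
arr[mid]=6>3: swap arr[6],arr[8]; hi=7 → [-4, 2, -7, -8, 0, 3, -6, -2, 6, 4]
arr[mid]=-6<3: swap arr[5],arr[6]; lo=6,mid=7 → [-4, 2, -7, -8, 0, -6, 3, -2, 6, 4]
arr[mid]=-2<3: swap arr[6],arr[7]; lo=7,mid=8 → [-4, 2, -7, -8, 0, -6, -2, 3, 6, 4]
end: lo=7, hi=7; arr = [-4, 2, -7, -8, 0, -6, -2, 3, 6, 4]

[-4, 2, -7, -8, 0, -6, -2, 3, 6, 4]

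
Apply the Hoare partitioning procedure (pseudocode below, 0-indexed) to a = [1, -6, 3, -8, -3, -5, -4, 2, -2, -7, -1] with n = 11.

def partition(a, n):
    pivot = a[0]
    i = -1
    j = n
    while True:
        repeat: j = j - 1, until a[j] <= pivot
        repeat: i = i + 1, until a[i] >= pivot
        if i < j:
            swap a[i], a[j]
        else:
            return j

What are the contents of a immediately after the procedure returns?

[-1, -6, -7, -8, -3, -5, -4, -2, 2, 3, 1]

pivot = a[0] = 1; i = -1, j = 11
j→10 (a[10]=-1≤1), i→0 (a[0]=1≥1); i<j, swap → [-1, -6, 3, -8, -3, -5, -4, 2, -2, -7, 1]
j→9 (a[9]=-7≤1), i→2 (a[2]=3≥1); i<j, swap → [-1, -6, -7, -8, -3, -5, -4, 2, -2, 3, 1]
j→8 (a[8]=-2≤1), i→7 (a[7]=2≥1); i<j, swap → [-1, -6, -7, -8, -3, -5, -4, -2, 2, 3, 1]
j→7, i→8; i≥j, return j=7. a = [-1, -6, -7, -8, -3, -5, -4, -2, 2, 3, 1]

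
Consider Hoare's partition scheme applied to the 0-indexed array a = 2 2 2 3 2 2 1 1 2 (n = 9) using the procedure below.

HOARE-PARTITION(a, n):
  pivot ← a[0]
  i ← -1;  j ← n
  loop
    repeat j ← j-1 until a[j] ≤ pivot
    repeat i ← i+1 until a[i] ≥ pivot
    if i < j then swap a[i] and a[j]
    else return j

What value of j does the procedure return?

4

pivot = a[0] = 2; i = -1, j = 9
j→8 (a[8]=2≤2), i→0 (a[0]=2≥2); i<j, swap → 2 2 2 3 2 2 1 1 2
j→7 (a[7]=1≤2), i→1 (a[1]=2≥2); i<j, swap → 2 1 2 3 2 2 1 2 2
j→6 (a[6]=1≤2), i→2 (a[2]=2≥2); i<j, swap → 2 1 1 3 2 2 2 2 2
j→5 (a[5]=2≤2), i→3 (a[3]=3≥2); i<j, swap → 2 1 1 2 2 3 2 2 2
j→4, i→4; i≥j, return j=4. a = 2 1 1 2 2 3 2 2 2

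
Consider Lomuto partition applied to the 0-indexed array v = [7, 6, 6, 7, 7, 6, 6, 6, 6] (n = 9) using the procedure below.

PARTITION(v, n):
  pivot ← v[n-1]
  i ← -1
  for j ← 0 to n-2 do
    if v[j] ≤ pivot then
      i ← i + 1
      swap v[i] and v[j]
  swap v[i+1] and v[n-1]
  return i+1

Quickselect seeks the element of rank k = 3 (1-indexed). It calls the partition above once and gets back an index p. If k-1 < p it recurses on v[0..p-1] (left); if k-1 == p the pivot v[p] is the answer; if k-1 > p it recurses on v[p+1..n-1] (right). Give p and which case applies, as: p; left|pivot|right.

5; left

pivot=6, i=-1
j=0: 7>6, skip
j=1: 6≤6, i=0, swap(0,1) ⇒ [6, 7, 6, 7, 7, 6, 6, 6, 6]
j=2: 6≤6, i=1, swap(1,2) ⇒ [6, 6, 7, 7, 7, 6, 6, 6, 6]
j=3: 7>6, skip
j=4: 7>6, skip
j=5: 6≤6, i=2, swap(2,5) ⇒ [6, 6, 6, 7, 7, 7, 6, 6, 6]
j=6: 6≤6, i=3, swap(3,6) ⇒ [6, 6, 6, 6, 7, 7, 7, 6, 6]
j=7: 6≤6, i=4, swap(4,7) ⇒ [6, 6, 6, 6, 6, 7, 7, 7, 6]
swap(5,8) ⇒ [6, 6, 6, 6, 6, 6, 7, 7, 7]; return 5
p = 5; k-1 = 2 < 5 ⇒ left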